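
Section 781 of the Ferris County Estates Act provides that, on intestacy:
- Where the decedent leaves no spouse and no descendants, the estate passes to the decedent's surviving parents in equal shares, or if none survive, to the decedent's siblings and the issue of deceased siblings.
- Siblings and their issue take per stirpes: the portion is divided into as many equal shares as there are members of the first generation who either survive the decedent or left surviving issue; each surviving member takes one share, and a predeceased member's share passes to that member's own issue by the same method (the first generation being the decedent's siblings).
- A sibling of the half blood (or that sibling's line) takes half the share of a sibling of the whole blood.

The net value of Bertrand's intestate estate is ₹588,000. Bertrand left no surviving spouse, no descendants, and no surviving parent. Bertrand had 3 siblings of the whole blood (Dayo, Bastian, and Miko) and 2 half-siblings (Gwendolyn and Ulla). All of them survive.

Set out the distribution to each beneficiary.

The entire ₹588,000 passes to the siblings and their issue.
Counting each half-blood sibling's line as half a unit, there are 4 units in ₹588,000, so one unit is ₹147,000. Whole-blood lines (Dayo, Bastian, and Miko) take ₹147,000 each; half-blood lines (Gwendolyn and Ulla) take ₹73,500 each.

Dayo: ₹147,000; Bastian: ₹147,000; Gwendolyn: ₹73,500; Miko: ₹147,000; Ulla: ₹73,500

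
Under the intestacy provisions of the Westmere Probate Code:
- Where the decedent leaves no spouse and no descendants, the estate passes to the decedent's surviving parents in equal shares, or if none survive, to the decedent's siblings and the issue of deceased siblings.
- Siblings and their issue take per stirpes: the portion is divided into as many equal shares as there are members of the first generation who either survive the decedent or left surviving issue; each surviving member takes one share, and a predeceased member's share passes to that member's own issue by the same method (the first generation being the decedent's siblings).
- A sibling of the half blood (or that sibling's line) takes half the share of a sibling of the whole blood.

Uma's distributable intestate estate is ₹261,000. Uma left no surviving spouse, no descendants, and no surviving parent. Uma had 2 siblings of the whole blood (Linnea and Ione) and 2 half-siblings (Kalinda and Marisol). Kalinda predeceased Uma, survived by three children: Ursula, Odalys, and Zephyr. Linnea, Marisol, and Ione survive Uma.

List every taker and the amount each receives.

The entire ₹261,000 passes to the siblings and their issue.
Counting each half-blood sibling's line as half a unit, there are 3 units in ₹261,000, so one unit is ₹87,000. Whole-blood lines (Linnea and Ione) take ₹87,000 each; half-blood lines (Kalinda and Marisol) take ₹43,500 each.
Kalinda's share (₹43,500) is divided into 3 shares of ₹14,500: Ursula, Odalys, and Zephyr each take ₹14,500.

Ursula: ₹14,500; Odalys: ₹14,500; Zephyr: ₹14,500; Linnea: ₹87,000; Marisol: ₹43,500; Ione: ₹87,000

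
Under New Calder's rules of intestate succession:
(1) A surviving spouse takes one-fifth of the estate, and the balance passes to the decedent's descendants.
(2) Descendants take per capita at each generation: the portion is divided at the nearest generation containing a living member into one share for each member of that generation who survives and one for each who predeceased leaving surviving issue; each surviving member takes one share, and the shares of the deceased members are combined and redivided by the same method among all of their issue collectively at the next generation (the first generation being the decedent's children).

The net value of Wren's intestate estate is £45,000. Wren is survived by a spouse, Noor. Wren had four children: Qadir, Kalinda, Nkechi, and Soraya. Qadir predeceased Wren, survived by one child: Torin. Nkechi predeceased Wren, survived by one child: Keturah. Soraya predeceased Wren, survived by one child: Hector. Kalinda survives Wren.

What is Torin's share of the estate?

Noor takes one-fifth of £45,000 = £9,000. The remaining £36,000 passes to the descendants.
The descendants' portion (£36,000) is divided at the children's generation into 4 shares of £9,000. Kalinda takes £9,000. The 3 shares of the deceased (Qadir, Nkechi, and Soraya) are combined into a pool of £27,000.
That pool (£27,000) is divided at the grandchildren's generation equally among Torin, Keturah, and Hector: £9,000 each.

Torin receives £9,000.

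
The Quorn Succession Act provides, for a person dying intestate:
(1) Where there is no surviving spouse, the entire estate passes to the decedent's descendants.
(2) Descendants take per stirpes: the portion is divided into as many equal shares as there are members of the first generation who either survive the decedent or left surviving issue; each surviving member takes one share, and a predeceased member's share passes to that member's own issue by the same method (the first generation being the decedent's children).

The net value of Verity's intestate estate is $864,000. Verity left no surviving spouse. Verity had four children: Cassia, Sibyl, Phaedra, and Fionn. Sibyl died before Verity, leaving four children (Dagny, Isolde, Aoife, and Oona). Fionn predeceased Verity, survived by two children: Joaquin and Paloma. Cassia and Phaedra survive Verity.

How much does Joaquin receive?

The entire $864,000 passes to the descendants.
That amount ($864,000) is divided into 4 shares of $216,000: Cassia and Phaedra each take $216,000; Sibyl's $216,000 share passes to Sibyl's issue; Fionn's $216,000 share passes to Fionn's issue.
Sibyl's share ($216,000) is divided into 4 shares of $54,000: Dagny, Isolde, Aoife, and Oona each take $54,000.
Fionn's share ($216,000) is divided into 2 shares of $108,000: Joaquin and Paloma each take $108,000.

Joaquin receives $108,000.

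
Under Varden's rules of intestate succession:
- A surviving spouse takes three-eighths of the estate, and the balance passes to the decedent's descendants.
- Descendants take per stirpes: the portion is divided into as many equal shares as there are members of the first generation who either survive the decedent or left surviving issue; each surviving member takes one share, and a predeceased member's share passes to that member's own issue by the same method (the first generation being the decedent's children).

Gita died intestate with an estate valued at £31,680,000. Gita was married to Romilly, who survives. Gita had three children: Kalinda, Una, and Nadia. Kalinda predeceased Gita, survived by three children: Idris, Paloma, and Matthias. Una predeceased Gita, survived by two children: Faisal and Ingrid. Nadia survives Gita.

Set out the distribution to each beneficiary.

Romilly: £11,880,000; Idris: £2,200,000; Paloma: £2,200,000; Matthias: £2,200,000; Faisal: £3,300,000; Ingrid: £3,300,000; Nadia: £6,600,000

Romilly takes three-eighths of £31,680,000 = £11,880,000. The remaining £19,800,000 passes to the descendants.
The descendants' portion (£19,800,000) is divided into 3 shares of £6,600,000: Nadia takes £6,600,000; Kalinda's £6,600,000 share passes to Kalinda's issue; Una's £6,600,000 share passes to Una's issue.
Kalinda's share (£6,600,000) is divided into 3 shares of £2,200,000: Idris, Paloma, and Matthias each take £2,200,000.
Una's share (£6,600,000) is divided into 2 shares of £3,300,000: Faisal and Ingrid each take £3,300,000.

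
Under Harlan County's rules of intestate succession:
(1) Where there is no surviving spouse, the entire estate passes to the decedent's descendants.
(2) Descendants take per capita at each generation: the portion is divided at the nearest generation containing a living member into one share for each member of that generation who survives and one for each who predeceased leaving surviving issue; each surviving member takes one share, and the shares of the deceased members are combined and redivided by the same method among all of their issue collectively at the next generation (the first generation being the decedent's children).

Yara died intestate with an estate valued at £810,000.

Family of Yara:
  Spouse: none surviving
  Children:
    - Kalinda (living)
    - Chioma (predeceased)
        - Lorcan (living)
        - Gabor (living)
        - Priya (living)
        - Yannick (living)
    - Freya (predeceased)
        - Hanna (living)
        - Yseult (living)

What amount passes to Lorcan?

The entire £810,000 passes to the descendants.
That amount (£810,000) is divided at the children's generation into 3 shares of £270,000. Kalinda takes £270,000. The 2 shares of the deceased (Chioma and Freya) are combined into a pool of £540,000.
That pool (£540,000) is divided at the grandchildren's generation equally among Lorcan, Gabor, Priya, Yannick, Hanna, and Yseult: £90,000 each.

Lorcan receives £90,000.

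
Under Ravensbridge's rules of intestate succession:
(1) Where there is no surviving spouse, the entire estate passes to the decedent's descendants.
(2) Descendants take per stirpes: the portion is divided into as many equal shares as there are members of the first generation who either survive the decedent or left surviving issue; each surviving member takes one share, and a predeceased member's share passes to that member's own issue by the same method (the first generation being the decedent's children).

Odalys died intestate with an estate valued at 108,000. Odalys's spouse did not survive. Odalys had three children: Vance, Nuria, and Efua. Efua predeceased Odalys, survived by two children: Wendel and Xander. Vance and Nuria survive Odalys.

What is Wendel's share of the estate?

Wendel receives 18,000.

The entire 108,000 passes to the descendants.
That amount (108,000) is divided into 3 shares of 36,000: Vance and Nuria each take 36,000; Efua's 36,000 share passes to Efua's issue.
Efua's share (36,000) is divided into 2 shares of 18,000: Wendel and Xander each take 18,000.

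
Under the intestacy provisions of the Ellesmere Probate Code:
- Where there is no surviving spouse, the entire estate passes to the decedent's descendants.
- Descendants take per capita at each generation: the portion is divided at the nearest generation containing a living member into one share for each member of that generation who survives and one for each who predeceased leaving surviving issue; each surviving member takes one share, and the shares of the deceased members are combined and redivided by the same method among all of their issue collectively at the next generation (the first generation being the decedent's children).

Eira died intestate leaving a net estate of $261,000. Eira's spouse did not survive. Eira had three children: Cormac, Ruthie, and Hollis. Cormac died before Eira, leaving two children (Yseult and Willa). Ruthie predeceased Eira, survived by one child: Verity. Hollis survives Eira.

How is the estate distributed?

The entire $261,000 passes to the descendants.
That amount ($261,000) is divided at the children's generation into 3 shares of $87,000. Hollis takes $87,000. The 2 shares of the deceased (Cormac and Ruthie) are combined into a pool of $174,000.
That pool ($174,000) is divided at the grandchildren's generation equally among Yseult, Willa, and Verity: $58,000 each.

Yseult: $58,000; Willa: $58,000; Verity: $58,000; Hollis: $87,000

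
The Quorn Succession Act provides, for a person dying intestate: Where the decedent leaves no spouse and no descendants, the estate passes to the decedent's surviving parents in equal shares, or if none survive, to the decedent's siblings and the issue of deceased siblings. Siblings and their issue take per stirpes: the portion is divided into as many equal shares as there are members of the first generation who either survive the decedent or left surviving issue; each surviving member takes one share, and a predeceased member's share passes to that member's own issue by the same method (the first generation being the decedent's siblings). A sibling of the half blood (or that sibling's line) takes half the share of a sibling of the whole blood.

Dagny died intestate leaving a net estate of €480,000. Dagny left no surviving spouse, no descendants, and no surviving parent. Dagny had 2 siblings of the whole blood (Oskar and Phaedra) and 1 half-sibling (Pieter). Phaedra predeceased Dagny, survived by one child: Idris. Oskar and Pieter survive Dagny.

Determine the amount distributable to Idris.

Idris receives €192,000.

The entire €480,000 passes to the siblings and their issue.
Counting each half-blood sibling's line as half a unit, there are 5/2 units in €480,000, so one unit is €192,000. Whole-blood lines (Oskar and Phaedra) take €192,000 each; half-blood lines (Pieter) take €96,000 each.
Phaedra's share (€192,000) passes entirely to Idris.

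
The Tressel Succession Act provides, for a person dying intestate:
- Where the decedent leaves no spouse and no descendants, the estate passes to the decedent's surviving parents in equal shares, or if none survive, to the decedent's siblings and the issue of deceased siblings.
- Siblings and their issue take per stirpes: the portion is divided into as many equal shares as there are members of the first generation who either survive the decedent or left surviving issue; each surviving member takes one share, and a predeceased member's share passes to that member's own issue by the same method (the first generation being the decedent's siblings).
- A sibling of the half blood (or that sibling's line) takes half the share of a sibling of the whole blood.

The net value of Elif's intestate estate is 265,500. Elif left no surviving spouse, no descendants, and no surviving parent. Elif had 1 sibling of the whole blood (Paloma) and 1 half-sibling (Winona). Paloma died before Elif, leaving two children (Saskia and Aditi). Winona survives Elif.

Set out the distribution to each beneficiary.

Winona: 88,500; Saskia: 88,500; Aditi: 88,500

The entire 265,500 passes to the siblings and their issue.
Counting each half-blood sibling's line as half a unit, there are 3/2 units in 265,500, so one unit is 177,000. Whole-blood lines (Paloma) take 177,000 each; half-blood lines (Winona) take 88,500 each.
Paloma's share (177,000) is divided into 2 shares of 88,500: Saskia and Aditi each take 88,500.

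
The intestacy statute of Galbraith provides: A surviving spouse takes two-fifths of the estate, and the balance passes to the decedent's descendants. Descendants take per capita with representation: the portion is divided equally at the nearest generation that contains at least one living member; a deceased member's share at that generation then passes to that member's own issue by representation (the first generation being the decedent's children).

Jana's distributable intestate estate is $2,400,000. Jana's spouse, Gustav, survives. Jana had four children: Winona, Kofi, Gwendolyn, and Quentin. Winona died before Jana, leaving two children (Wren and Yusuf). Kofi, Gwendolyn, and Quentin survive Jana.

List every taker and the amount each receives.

Gustav: $960,000; Wren: $180,000; Yusuf: $180,000; Kofi: $360,000; Gwendolyn: $360,000; Quentin: $360,000

Gustav takes two-fifths of $2,400,000 = $960,000. The remaining $1,440,000 passes to the descendants.
The descendants' portion ($1,440,000) is divided into 4 shares of $360,000: Kofi, Gwendolyn, and Quentin each take $360,000; Winona's $360,000 share passes to Winona's issue.
Winona's share ($360,000) is divided into 2 shares of $180,000: Wren and Yusuf each take $180,000.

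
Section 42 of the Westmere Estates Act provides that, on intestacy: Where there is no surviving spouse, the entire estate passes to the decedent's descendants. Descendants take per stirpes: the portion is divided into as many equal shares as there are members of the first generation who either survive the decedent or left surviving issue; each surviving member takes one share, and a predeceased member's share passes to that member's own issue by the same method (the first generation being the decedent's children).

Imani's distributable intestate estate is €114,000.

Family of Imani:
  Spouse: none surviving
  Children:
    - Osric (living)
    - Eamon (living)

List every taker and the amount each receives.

Osric: €57,000; Eamon: €57,000

The entire €114,000 passes to the descendants.
That amount (€114,000) is divided into 2 shares of €57,000: Osric and Eamon each take €57,000.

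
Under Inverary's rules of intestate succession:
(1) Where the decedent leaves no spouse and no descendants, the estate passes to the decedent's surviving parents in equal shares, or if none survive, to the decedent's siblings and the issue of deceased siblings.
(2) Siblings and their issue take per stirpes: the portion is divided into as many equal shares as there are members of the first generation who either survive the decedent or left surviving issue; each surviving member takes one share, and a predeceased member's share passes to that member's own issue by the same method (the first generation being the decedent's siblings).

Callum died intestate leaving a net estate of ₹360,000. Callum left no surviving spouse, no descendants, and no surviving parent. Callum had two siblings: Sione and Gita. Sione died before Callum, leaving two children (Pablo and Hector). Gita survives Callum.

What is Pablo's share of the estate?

The entire ₹360,000 passes to the siblings and their issue.
That amount (₹360,000) is divided into 2 shares of ₹180,000: Gita takes ₹180,000; Sione's ₹180,000 share passes to Sione's issue.
Sione's share (₹180,000) is divided into 2 shares of ₹90,000: Pablo and Hector each take ₹90,000.

Pablo receives ₹90,000.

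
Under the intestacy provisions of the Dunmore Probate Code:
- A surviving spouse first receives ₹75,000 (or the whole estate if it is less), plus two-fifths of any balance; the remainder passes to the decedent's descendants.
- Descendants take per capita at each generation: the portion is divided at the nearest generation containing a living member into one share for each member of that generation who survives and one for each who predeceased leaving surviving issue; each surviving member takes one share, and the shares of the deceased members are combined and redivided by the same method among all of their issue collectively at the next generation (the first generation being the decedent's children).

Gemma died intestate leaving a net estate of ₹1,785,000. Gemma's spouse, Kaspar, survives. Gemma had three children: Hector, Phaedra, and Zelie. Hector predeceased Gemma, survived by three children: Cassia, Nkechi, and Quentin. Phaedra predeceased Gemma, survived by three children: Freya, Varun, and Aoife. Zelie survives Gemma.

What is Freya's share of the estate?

Freya receives ₹114,000.

Kaspar first takes ₹75,000, leaving a balance of ₹1,710,000. Kaspar then takes two-fifths of the balance (₹684,000), for a total of ₹759,000. The remaining ₹1,026,000 passes to the descendants.
The descendants' portion (₹1,026,000) is divided at the children's generation into 3 shares of ₹342,000. Zelie takes ₹342,000. The 2 shares of the deceased (Hector and Phaedra) are combined into a pool of ₹684,000.
That pool (₹684,000) is divided at the grandchildren's generation equally among Cassia, Nkechi, Quentin, Freya, Varun, and Aoife: ₹114,000 each.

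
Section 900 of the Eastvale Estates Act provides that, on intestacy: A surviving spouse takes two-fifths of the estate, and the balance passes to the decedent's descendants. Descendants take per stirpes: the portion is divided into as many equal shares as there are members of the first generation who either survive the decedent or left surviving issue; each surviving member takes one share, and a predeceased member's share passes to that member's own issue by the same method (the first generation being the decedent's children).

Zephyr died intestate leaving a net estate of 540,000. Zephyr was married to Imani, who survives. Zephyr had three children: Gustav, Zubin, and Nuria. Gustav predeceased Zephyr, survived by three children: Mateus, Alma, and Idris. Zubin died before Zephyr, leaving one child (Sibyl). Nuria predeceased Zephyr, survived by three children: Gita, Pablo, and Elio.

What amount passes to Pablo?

Pablo receives 36,000.

Imani takes two-fifths of 540,000 = 216,000. The remaining 324,000 passes to the descendants.
The descendants' portion (324,000) is divided into 3 shares of 108,000: Gustav's 108,000 share passes to Gustav's issue; Zubin's 108,000 share passes to Zubin's issue; Nuria's 108,000 share passes to Nuria's issue.
Gustav's share (108,000) is divided into 3 shares of 36,000: Mateus, Alma, and Idris each take 36,000.
Zubin's share (108,000) passes entirely to Sibyl.
Nuria's share (108,000) is divided into 3 shares of 36,000: Gita, Pablo, and Elio each take 36,000.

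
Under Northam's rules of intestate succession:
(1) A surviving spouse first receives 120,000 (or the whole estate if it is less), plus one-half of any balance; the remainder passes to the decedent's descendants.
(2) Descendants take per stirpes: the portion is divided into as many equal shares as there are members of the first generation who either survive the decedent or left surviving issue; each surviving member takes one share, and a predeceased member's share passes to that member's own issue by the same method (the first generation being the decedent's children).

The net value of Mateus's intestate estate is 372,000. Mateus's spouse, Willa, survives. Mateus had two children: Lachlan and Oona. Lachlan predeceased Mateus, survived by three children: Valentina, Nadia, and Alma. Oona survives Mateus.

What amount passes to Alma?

Willa first takes 120,000, leaving a balance of 252,000. Willa then takes one-half of the balance (126,000), for a total of 246,000. The remaining 126,000 passes to the descendants.
The descendants' portion (126,000) is divided into 2 shares of 63,000: Oona takes 63,000; Lachlan's 63,000 share passes to Lachlan's issue.
Lachlan's share (63,000) is divided into 3 shares of 21,000: Valentina, Nadia, and Alma each take 21,000.

Alma receives 21,000.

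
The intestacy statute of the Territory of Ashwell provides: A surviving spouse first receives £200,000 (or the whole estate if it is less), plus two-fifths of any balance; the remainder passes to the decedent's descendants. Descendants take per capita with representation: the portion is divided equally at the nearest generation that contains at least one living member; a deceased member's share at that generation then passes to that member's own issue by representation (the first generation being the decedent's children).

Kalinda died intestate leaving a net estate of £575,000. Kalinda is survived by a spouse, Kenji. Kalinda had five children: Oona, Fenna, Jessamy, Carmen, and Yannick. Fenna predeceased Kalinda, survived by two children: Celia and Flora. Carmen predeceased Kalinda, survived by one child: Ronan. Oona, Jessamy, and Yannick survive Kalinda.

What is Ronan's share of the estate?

Kenji first takes £200,000, leaving a balance of £375,000. Kenji then takes two-fifths of the balance (£150,000), for a total of £350,000. The remaining £225,000 passes to the descendants.
The descendants' portion (£225,000) is divided into 5 shares of £45,000: Oona, Jessamy, and Yannick each take £45,000; Fenna's £45,000 share passes to Fenna's issue; Carmen's £45,000 share passes to Carmen's issue.
Fenna's share (£45,000) is divided into 2 shares of £22,500: Celia and Flora each take £22,500.
Carmen's share (£45,000) passes entirely to Ronan.

Ronan receives £45,000.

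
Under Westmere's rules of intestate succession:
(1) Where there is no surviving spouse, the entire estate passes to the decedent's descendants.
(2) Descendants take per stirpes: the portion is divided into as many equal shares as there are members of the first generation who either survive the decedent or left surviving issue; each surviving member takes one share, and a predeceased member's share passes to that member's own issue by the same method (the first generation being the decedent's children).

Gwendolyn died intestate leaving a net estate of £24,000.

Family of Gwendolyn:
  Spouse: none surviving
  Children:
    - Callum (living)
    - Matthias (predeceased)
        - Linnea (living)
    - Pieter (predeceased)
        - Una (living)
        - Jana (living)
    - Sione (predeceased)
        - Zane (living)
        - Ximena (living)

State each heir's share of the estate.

Callum: £6,000; Linnea: £6,000; Una: £3,000; Jana: £3,000; Zane: £3,000; Ximena: £3,000

The entire £24,000 passes to the descendants.
That amount (£24,000) is divided into 4 shares of £6,000: Callum takes £6,000; Matthias's £6,000 share passes to Matthias's issue; Pieter's £6,000 share passes to Pieter's issue; Sione's £6,000 share passes to Sione's issue.
Matthias's share (£6,000) passes entirely to Linnea.
Pieter's share (£6,000) is divided into 2 shares of £3,000: Una and Jana each take £3,000.
Sione's share (£6,000) is divided into 2 shares of £3,000: Zane and Ximena each take £3,000.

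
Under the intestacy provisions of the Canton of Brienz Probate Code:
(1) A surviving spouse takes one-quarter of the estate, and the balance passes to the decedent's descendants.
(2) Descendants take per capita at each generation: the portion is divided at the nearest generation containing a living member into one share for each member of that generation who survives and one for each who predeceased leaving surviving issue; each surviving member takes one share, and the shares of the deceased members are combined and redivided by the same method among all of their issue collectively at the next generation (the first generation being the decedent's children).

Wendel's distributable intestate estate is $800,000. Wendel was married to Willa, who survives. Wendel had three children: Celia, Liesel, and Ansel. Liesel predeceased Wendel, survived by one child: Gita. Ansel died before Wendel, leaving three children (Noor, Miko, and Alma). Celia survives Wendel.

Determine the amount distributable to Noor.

Noor receives $100,000.

Willa takes one-quarter of $800,000 = $200,000. The remaining $600,000 passes to the descendants.
The descendants' portion ($600,000) is divided at the children's generation into 3 shares of $200,000. Celia takes $200,000. The 2 shares of the deceased (Liesel and Ansel) are combined into a pool of $400,000.
That pool ($400,000) is divided at the grandchildren's generation equally among Gita, Noor, Miko, and Alma: $100,000 each.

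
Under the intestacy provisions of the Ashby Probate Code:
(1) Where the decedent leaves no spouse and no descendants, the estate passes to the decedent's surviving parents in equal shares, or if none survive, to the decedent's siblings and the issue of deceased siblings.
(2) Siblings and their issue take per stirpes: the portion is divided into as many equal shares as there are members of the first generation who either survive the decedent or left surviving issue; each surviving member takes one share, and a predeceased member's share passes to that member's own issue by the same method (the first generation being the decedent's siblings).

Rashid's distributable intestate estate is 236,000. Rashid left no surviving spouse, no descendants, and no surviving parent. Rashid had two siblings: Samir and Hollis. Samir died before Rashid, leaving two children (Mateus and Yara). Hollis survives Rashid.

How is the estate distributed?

Mateus: 59,000; Yara: 59,000; Hollis: 118,000

The entire 236,000 passes to the siblings and their issue.
That amount (236,000) is divided into 2 shares of 118,000: Hollis takes 118,000; Samir's 118,000 share passes to Samir's issue.
Samir's share (118,000) is divided into 2 shares of 59,000: Mateus and Yara each take 59,000.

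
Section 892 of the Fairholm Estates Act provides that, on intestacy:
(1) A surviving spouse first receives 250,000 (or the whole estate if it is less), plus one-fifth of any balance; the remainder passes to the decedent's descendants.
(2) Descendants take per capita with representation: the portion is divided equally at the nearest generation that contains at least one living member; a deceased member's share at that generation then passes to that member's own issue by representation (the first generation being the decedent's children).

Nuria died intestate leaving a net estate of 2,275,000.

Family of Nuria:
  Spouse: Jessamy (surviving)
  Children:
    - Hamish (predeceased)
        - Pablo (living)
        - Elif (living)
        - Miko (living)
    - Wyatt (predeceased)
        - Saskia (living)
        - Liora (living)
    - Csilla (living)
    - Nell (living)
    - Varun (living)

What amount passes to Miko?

Miko receives 108,000.

Jessamy first takes 250,000, leaving a balance of 2,025,000. Jessamy then takes one-fifth of the balance (405,000), for a total of 655,000. The remaining 1,620,000 passes to the descendants.
The descendants' portion (1,620,000) is divided into 5 shares of 324,000: Csilla, Nell, and Varun each take 324,000; Hamish's 324,000 share passes to Hamish's issue; Wyatt's 324,000 share passes to Wyatt's issue.
Hamish's share (324,000) is divided into 3 shares of 108,000: Pablo, Elif, and Miko each take 108,000.
Wyatt's share (324,000) is divided into 2 shares of 162,000: Saskia and Liora each take 162,000.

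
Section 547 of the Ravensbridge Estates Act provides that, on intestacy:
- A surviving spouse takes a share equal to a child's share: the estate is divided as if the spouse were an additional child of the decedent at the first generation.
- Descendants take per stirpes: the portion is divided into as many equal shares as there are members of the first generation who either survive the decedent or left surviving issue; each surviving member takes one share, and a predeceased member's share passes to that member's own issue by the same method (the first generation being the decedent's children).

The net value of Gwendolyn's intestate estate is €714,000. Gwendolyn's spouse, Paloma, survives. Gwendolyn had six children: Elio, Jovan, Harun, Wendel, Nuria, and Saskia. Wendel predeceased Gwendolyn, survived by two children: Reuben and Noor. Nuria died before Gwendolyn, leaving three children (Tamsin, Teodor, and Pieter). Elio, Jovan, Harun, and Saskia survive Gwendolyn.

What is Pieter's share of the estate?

The spouse counts as an additional share at the children's level, so there are 7 primary shares of €102,000. Paloma takes one such share (€102,000).
The children's combined portion (€612,000) is divided into 6 shares of €102,000: Elio, Jovan, Harun, and Saskia each take €102,000; Wendel's €102,000 share passes to Wendel's issue; Nuria's €102,000 share passes to Nuria's issue.
Wendel's share (€102,000) is divided into 2 shares of €51,000: Reuben and Noor each take €51,000.
Nuria's share (€102,000) is divided into 3 shares of €34,000: Tamsin, Teodor, and Pieter each take €34,000.

Pieter receives €34,000.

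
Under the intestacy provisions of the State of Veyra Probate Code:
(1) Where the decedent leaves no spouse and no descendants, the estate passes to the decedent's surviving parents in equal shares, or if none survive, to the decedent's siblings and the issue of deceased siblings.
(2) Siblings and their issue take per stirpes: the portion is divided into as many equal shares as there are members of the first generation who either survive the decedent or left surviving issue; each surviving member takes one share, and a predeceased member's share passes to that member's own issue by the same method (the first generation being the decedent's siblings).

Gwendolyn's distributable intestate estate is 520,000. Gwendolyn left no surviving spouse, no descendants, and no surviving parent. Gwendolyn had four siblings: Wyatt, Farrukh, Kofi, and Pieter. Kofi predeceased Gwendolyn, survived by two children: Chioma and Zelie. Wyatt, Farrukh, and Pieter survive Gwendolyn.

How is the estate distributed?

Wyatt: 130,000; Farrukh: 130,000; Chioma: 65,000; Zelie: 65,000; Pieter: 130,000

The entire 520,000 passes to the siblings and their issue.
That amount (520,000) is divided into 4 shares of 130,000: Wyatt, Farrukh, and Pieter each take 130,000; Kofi's 130,000 share passes to Kofi's issue.
Kofi's share (130,000) is divided into 2 shares of 65,000: Chioma and Zelie each take 65,000.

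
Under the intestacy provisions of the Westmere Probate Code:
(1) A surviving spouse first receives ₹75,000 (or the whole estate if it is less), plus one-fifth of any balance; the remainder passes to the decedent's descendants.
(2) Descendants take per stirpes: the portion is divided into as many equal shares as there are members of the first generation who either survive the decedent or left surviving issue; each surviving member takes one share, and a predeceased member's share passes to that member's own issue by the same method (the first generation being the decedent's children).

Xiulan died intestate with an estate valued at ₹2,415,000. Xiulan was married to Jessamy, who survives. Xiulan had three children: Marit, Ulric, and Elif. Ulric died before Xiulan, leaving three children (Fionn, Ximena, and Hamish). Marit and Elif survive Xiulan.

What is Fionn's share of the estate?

Jessamy first takes ₹75,000, leaving a balance of ₹2,340,000. Jessamy then takes one-fifth of the balance (₹468,000), for a total of ₹543,000. The remaining ₹1,872,000 passes to the descendants.
The descendants' portion (₹1,872,000) is divided into 3 shares of ₹624,000: Marit and Elif each take ₹624,000; Ulric's ₹624,000 share passes to Ulric's issue.
Ulric's share (₹624,000) is divided into 3 shares of ₹208,000: Fionn, Ximena, and Hamish each take ₹208,000.

Fionn receives ₹208,000.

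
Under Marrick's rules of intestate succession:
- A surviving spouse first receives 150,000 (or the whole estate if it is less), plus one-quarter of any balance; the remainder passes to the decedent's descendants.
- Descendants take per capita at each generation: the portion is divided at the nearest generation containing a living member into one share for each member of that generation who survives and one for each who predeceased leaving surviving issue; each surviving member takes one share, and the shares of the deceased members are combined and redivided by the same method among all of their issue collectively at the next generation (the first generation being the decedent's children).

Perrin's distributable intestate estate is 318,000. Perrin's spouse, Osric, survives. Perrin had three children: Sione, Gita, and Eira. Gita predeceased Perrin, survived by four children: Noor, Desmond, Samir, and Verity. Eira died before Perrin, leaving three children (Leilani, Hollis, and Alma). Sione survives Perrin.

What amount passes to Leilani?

Leilani receives 12,000.

Osric first takes 150,000, leaving a balance of 168,000. Osric then takes one-quarter of the balance (42,000), for a total of 192,000. The remaining 126,000 passes to the descendants.
The descendants' portion (126,000) is divided at the children's generation into 3 shares of 42,000. Sione takes 42,000. The 2 shares of the deceased (Gita and Eira) are combined into a pool of 84,000.
That pool (84,000) is divided at the grandchildren's generation equally among Noor, Desmond, Samir, Verity, Leilani, Hollis, and Alma: 12,000 each.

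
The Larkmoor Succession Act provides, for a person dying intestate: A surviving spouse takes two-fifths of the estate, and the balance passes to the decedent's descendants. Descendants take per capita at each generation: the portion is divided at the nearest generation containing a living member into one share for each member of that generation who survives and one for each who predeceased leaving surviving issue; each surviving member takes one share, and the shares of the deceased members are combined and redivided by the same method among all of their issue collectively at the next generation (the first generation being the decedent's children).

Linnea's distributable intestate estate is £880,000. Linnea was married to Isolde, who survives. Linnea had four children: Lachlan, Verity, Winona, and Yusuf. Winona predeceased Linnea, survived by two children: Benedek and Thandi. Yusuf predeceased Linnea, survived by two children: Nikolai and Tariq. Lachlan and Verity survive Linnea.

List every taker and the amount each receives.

Isolde takes two-fifths of £880,000 = £352,000. The remaining £528,000 passes to the descendants.
The descendants' portion (£528,000) is divided at the children's generation into 4 shares of £132,000. Lachlan and Verity each take £132,000. The 2 shares of the deceased (Winona and Yusuf) are combined into a pool of £264,000.
That pool (£264,000) is divided at the grandchildren's generation equally among Benedek, Thandi, Nikolai, and Tariq: £66,000 each.

Isolde: £352,000; Lachlan: £132,000; Verity: £132,000; Benedek: £66,000; Thandi: £66,000; Nikolai: £66,000; Tariq: £66,000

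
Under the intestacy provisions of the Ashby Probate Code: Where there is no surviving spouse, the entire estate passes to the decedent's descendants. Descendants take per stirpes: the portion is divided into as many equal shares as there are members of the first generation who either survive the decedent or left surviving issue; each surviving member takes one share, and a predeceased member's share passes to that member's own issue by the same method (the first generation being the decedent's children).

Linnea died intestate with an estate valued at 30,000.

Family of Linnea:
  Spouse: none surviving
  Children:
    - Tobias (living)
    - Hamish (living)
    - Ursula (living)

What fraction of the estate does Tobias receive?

Tobias receives 1/3 of the estate.

The entire 30,000 passes to the descendants.
That amount (30,000) is divided into 3 shares of 10,000: Tobias, Hamish, and Ursula each take 10,000.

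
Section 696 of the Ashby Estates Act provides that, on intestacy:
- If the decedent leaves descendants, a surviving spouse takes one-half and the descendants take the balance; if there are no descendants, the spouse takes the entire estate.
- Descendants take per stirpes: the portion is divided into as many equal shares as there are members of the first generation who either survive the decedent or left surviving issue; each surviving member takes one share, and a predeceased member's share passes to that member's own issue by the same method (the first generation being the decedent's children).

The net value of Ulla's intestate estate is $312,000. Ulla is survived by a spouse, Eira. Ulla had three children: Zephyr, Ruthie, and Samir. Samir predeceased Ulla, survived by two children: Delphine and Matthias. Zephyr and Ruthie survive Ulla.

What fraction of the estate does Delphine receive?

Delphine receives 1/12 of the estate.

Eira takes one-half of $312,000 = $156,000. The remaining $156,000 passes to the descendants.
The descendants' portion ($156,000) is divided into 3 shares of $52,000: Zephyr and Ruthie each take $52,000; Samir's $52,000 share passes to Samir's issue.
Samir's share ($52,000) is divided into 2 shares of $26,000: Delphine and Matthias each take $26,000.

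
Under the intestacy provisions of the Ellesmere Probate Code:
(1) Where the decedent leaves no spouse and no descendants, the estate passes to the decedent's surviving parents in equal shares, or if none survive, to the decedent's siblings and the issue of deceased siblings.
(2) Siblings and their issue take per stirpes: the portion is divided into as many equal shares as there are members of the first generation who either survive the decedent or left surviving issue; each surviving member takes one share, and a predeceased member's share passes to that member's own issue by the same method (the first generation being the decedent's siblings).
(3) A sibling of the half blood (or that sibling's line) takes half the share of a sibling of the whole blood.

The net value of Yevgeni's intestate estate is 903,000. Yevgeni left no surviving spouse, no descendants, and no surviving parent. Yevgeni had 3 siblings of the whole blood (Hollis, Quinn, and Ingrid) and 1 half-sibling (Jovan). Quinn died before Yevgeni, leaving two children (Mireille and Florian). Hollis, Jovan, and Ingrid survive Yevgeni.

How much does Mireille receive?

The entire 903,000 passes to the siblings and their issue.
Counting each half-blood sibling's line as half a unit, there are 7/2 units in 903,000, so one unit is 258,000. Whole-blood lines (Hollis, Quinn, and Ingrid) take 258,000 each; half-blood lines (Jovan) take 129,000 each.
Quinn's share (258,000) is divided into 2 shares of 129,000: Mireille and Florian each take 129,000.

Mireille receives 129,000.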